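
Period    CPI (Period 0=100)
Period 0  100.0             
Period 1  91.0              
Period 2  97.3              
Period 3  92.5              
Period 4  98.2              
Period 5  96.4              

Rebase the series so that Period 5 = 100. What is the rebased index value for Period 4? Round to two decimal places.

101.87

Rebased(Period 4) = 98.2 / 96.4 × 100 = 101.8672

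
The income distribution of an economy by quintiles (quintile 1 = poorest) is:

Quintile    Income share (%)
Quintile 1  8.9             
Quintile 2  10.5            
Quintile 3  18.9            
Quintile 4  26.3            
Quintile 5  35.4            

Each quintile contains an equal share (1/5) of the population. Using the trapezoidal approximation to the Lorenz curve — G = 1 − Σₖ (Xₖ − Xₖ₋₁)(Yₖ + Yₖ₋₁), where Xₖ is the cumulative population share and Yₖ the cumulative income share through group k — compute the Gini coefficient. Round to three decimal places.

Cumulative income shares Yₖ: 0.0890, 0.1940, 0.3830, 0.6460, 1.0000
Σ (Xₖ−Xₖ₋₁)(Yₖ+Yₖ₋₁) = (1/5)(0.0890+0.0000) + (1/5)(0.1940+0.0890) + (1/5)(0.3830+0.1940) + (1/5)(0.6460+0.3830) + (1/5)(1.0000+0.6460)
  = 0.0178 + 0.0566 + 0.1154 + 0.2058 + 0.3292 = 0.7248
G = 1 − 0.7248 = 0.2752

0.275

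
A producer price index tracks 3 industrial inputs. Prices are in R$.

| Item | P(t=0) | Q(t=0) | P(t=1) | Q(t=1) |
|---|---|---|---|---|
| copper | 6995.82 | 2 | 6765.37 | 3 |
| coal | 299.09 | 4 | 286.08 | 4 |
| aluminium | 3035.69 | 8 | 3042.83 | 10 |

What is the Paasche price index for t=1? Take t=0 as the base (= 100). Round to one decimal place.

Paasche price index uses current-period quantities as weights.
ΣP(t=1)·Q(t=1) = 6765.37×3 + 286.08×4 + 3042.83×10 = 20296.11 + 1144.32 + 30428.3 = 51868.73
ΣP(t=0)·Q(t=1) = 6995.82×3 + 299.09×4 + 3035.69×10 = 20987.46 + 1196.36 + 30356.9 = 52540.72
Index = 51868.73 / 52540.72 × 100 = 98.7210

98.7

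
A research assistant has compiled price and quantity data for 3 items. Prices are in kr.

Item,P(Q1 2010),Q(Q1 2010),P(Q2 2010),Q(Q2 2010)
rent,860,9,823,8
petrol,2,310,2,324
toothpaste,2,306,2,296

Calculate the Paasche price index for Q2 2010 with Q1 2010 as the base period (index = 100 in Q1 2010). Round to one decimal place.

Paasche price index uses current-period quantities as weights.
ΣP(Q2 2010)·Q(Q2 2010) = 823×8 + 2×324 + 2×296 = 6584 + 648 + 592 = 7824
ΣP(Q1 2010)·Q(Q2 2010) = 860×8 + 2×324 + 2×296 = 6880 + 648 + 592 = 8120
Index = 7824 / 8120 × 100 = 96.3547

96.4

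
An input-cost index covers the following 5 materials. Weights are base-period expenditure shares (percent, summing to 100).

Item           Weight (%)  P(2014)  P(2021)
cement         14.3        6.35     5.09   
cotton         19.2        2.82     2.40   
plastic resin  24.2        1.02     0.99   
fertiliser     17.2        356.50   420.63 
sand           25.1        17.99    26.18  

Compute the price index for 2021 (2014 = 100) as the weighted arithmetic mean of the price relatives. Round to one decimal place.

cement: 14.3 × (5.09/6.35) = 14.3 × 0.801575 = 11.4625
cotton: 19.2 × (2.40/2.82) = 19.2 × 0.851064 = 16.3404
plastic resin: 24.2 × (0.99/1.02) = 24.2 × 0.970588 = 23.4882
fertiliser: 17.2 × (420.63/356.50) = 17.2 × 1.179888 = 20.2941
sand: 25.1 × (26.18/17.99) = 25.1 × 1.455253 = 36.5268
Index = Σ wᵢ·(p₁ᵢ/p₀ᵢ) = 11.4625 + 16.3404 + 23.4882 + 20.2941 + 36.5268 = 108.1121

108.1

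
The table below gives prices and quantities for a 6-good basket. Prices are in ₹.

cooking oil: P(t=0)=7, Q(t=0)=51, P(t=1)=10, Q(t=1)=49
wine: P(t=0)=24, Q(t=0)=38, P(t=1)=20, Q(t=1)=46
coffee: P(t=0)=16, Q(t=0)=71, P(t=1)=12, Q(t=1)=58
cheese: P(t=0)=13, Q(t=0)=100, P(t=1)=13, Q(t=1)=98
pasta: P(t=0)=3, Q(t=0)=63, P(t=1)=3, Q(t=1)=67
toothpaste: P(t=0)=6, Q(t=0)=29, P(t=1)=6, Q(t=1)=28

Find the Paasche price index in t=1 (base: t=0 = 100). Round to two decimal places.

Paasche price index uses current-period quantities as weights.
ΣP(t=1)·Q(t=1) = 10×49 + 20×46 + 12×58 + 13×98 + 3×67 + 6×28 = 490 + 920 + 696 + 1274 + 201 + 168 = 3749
ΣP(t=0)·Q(t=1) = 7×49 + 24×46 + 16×58 + 13×98 + 3×67 + 6×28 = 343 + 1104 + 928 + 1274 + 201 + 168 = 4018
Index = 3749 / 4018 × 100 = 93.3051

93.31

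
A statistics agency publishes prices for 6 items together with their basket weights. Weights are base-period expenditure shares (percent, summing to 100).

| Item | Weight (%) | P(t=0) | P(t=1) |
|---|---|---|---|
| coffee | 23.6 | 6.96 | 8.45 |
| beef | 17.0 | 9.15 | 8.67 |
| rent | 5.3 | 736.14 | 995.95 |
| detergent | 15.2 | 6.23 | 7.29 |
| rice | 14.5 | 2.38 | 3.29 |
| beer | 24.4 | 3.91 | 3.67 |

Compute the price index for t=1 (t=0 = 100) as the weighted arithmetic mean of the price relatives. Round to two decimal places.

112.66

coffee: 23.6 × (8.45/6.96) = 23.6 × 1.214080 = 28.6523
beef: 17.0 × (8.67/9.15) = 17.0 × 0.947541 = 16.1082
rent: 5.3 × (995.95/736.14) = 5.3 × 1.352936 = 7.1706
detergent: 15.2 × (7.29/6.23) = 15.2 × 1.170144 = 17.7862
rice: 14.5 × (3.29/2.38) = 14.5 × 1.382353 = 20.0441
beer: 24.4 × (3.67/3.91) = 24.4 × 0.938619 = 22.9023
Index = Σ wᵢ·(p₁ᵢ/p₀ᵢ) = 28.6523 + 16.1082 + 7.1706 + 17.7862 + 20.0441 + 22.9023 = 112.6637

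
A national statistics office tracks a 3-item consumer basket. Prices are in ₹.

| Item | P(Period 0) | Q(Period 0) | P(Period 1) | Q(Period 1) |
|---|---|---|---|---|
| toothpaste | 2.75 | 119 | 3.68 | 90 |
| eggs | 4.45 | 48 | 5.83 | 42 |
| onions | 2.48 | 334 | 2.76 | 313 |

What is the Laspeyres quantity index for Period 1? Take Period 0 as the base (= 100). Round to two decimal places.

Laspeyres quantity index uses base-period prices as weights.
ΣP(Period 0)·Q(Period 1) = 2.75×90 + 4.45×42 + 2.48×313 = 247.5 + 186.9 + 776.24 = 1210.64
ΣP(Period 0)·Q(Period 0) = 2.75×119 + 4.45×48 + 2.48×334 = 327.25 + 213.6 + 828.32 = 1369.17
Index = 1210.64 / 1369.17 × 100 = 88.4215

88.42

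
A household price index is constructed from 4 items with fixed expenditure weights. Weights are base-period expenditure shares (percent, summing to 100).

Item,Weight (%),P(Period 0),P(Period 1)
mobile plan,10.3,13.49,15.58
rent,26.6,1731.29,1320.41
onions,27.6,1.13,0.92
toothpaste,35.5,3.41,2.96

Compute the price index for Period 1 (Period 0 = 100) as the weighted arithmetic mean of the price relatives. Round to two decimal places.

85.47

mobile plan: 10.3 × (15.58/13.49) = 10.3 × 1.154930 = 11.8958
rent: 26.6 × (1320.41/1731.29) = 26.6 × 0.762674 = 20.2871
onions: 27.6 × (0.92/1.13) = 27.6 × 0.814159 = 22.4708
toothpaste: 35.5 × (2.96/3.41) = 35.5 × 0.868035 = 30.8152
Index = Σ wᵢ·(p₁ᵢ/p₀ᵢ) = 11.8958 + 20.2871 + 22.4708 + 30.8152 = 85.4690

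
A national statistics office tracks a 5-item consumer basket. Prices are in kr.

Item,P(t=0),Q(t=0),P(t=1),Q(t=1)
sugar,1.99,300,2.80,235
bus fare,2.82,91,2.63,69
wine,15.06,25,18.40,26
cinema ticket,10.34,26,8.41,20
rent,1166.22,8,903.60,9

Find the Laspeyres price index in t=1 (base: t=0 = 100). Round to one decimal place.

83.0

Laspeyres price index uses base-period quantities as weights.
ΣP(t=1)·Q(t=0) = 2.80×300 + 2.63×91 + 18.40×25 + 8.41×26 + 903.60×8 = 840 + 239.33 + 460 + 218.66 + 7228.8 = 8986.79
ΣP(t=0)·Q(t=0) = 1.99×300 + 2.82×91 + 15.06×25 + 10.34×26 + 1166.22×8 = 597 + 256.62 + 376.5 + 268.84 + 9329.76 = 10828.72
Index = 8986.79 / 10828.72 × 100 = 82.9903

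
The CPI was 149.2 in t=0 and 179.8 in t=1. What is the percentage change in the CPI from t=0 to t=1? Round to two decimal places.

20.51%

Change = (179.8 − 149.2) / 149.2 × 100
       = 30.6 / 149.2 × 100 = 20.5094%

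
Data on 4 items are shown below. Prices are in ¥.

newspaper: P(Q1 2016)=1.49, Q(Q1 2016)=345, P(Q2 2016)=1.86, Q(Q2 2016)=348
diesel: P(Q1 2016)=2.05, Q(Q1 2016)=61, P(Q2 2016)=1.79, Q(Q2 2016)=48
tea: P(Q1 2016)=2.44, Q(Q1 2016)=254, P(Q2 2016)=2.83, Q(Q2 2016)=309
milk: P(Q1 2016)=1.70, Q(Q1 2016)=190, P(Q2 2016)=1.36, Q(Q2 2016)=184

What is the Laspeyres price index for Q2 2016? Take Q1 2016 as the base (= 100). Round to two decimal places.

109.25

Laspeyres price index uses base-period quantities as weights.
ΣP(Q2 2016)·Q(Q1 2016) = 1.86×345 + 1.79×61 + 2.83×254 + 1.36×190 = 641.7 + 109.19 + 718.82 + 258.4 = 1728.11
ΣP(Q1 2016)·Q(Q1 2016) = 1.49×345 + 2.05×61 + 2.44×254 + 1.70×190 = 514.05 + 125.05 + 619.76 + 323 = 1581.86
Index = 1728.11 / 1581.86 × 100 = 109.2454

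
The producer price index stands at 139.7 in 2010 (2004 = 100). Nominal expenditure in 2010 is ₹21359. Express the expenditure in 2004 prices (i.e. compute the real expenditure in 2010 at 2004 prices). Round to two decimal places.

15289.19

Real = Nominal ÷ (Index/100) = 21359 ÷ (139.7/100)
     = 21359 ÷ 1.397 = 15289.1911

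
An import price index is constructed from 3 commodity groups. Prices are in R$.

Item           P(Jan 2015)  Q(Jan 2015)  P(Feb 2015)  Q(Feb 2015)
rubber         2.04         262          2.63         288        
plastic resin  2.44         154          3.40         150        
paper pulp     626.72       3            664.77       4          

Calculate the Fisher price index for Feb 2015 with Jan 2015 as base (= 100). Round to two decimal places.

114.20

Laspeyres component (base-period weights):
ΣP(Feb 2015)Q(Jan 2015) = 2.63×262 + 3.40×154 + 664.77×3 = 689.06 + 523.6 + 1994.31 = 3206.97
ΣP(Jan 2015)Q(Jan 2015) = 2.04×262 + 2.44×154 + 626.72×3 = 534.48 + 375.76 + 1880.16 = 2790.4
L = 3206.97 / 2790.4 × 100 = 114.9287
Paasche component (current-period weights):
ΣP(Feb 2015)Q(Feb 2015) = 2.63×288 + 3.40×150 + 664.77×4 = 757.44 + 510 + 2659.08 = 3926.52
ΣP(Jan 2015)Q(Feb 2015) = 2.04×288 + 2.44×150 + 626.72×4 = 587.52 + 366 + 2506.88 = 3460.4
P = 3926.52 / 3460.4 × 100 = 113.4701
Fisher = √(L × P) = √(114.9287 × 113.4701) = 114.1971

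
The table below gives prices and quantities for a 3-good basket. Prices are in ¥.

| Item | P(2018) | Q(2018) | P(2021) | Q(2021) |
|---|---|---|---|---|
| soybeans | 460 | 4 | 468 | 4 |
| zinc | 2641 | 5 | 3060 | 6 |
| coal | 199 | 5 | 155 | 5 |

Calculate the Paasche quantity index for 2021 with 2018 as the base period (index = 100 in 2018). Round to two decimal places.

117.05

Paasche quantity index uses current-period prices as weights.
ΣP(2021)·Q(2021) = 468×4 + 3060×6 + 155×5 = 1872 + 18360 + 775 = 21007
ΣP(2021)·Q(2018) = 468×4 + 3060×5 + 155×5 = 1872 + 15300 + 775 = 17947
Index = 21007 / 17947 × 100 = 117.0502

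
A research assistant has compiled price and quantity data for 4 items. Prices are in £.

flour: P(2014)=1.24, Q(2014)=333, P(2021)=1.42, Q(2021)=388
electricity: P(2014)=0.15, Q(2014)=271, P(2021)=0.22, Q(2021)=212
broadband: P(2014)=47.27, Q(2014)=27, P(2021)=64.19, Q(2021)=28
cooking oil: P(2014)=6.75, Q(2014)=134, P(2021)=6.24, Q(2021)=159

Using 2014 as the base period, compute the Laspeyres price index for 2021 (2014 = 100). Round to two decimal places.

Laspeyres price index uses base-period quantities as weights.
ΣP(2021)·Q(2014) = 1.42×333 + 0.22×271 + 64.19×27 + 6.24×134 = 472.86 + 59.62 + 1733.13 + 836.16 = 3101.77
ΣP(2014)·Q(2014) = 1.24×333 + 0.15×271 + 47.27×27 + 6.75×134 = 412.92 + 40.65 + 1276.29 + 904.5 = 2634.36
Index = 3101.77 / 2634.36 × 100 = 117.7428

117.74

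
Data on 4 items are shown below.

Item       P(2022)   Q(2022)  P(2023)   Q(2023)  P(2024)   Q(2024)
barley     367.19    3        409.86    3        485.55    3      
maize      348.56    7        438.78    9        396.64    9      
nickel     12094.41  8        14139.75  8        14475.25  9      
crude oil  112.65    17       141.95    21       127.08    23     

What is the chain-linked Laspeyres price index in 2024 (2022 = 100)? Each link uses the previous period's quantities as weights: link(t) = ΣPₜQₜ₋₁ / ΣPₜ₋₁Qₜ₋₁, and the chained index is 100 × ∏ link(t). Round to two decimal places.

119.38

Link 2022→2023:
ΣP(2023)Q(2022) = 409.86×3 + 438.78×7 + 14139.75×8 + 141.95×17 = 1229.58 + 3071.46 + 113118 + 2413.15 = 119832.19
ΣP(2022)Q(2022) = 367.19×3 + 348.56×7 + 12094.41×8 + 112.65×17 = 1101.57 + 2439.92 + 96755.28 + 1915.05 = 102211.82
link = 119832.19/102211.82 = 1.172391
Link 2023→2024:
ΣP(2024)Q(2023) = 485.55×3 + 396.64×9 + 14475.25×8 + 127.08×21 = 1456.65 + 3569.76 + 115802 + 2668.68 = 123497.09
ΣP(2023)Q(2023) = 409.86×3 + 438.78×9 + 14139.75×8 + 141.95×21 = 1229.58 + 3949.02 + 113118 + 2980.95 = 121277.55
link = 123497.09/121277.55 = 1.018301
Chained index = 100 × 1.172391 × 1.018301 = 119.3847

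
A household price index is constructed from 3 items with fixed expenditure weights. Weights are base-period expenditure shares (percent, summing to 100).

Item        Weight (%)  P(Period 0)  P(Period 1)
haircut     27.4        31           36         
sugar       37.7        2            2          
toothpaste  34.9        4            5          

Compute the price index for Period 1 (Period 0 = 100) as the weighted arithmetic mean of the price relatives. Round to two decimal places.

haircut: 27.4 × (36/31) = 27.4 × 1.161290 = 31.8194
sugar: 37.7 × (2/2) = 37.7 × 1.000000 = 37.7000
toothpaste: 34.9 × (5/4) = 34.9 × 1.250000 = 43.6250
Index = Σ wᵢ·(p₁ᵢ/p₀ᵢ) = 31.8194 + 37.7000 + 43.6250 = 113.1444

113.14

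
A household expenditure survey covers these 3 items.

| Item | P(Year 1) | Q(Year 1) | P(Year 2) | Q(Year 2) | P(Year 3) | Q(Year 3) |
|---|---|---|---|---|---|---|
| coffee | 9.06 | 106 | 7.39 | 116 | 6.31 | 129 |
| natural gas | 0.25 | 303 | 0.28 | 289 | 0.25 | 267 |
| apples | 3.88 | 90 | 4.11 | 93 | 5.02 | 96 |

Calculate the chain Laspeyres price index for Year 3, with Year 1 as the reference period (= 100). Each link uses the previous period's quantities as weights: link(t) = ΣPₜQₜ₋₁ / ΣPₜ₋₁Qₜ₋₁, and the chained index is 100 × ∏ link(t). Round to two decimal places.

86.03

Link Year 1→Year 2:
ΣP(Year 2)Q(Year 1) = 7.39×106 + 0.28×303 + 4.11×90 = 783.34 + 84.84 + 369.9 = 1238.08
ΣP(Year 1)Q(Year 1) = 9.06×106 + 0.25×303 + 3.88×90 = 960.36 + 75.75 + 349.2 = 1385.31
link = 1238.08/1385.31 = 0.893721
Link Year 2→Year 3:
ΣP(Year 3)Q(Year 2) = 6.31×116 + 0.25×289 + 5.02×93 = 731.96 + 72.25 + 466.86 = 1271.07
ΣP(Year 2)Q(Year 2) = 7.39×116 + 0.28×289 + 4.11×93 = 857.24 + 80.92 + 382.23 = 1320.39
link = 1271.07/1320.39 = 0.962647
Chained index = 100 × 0.893721 × 0.962647 = 86.0338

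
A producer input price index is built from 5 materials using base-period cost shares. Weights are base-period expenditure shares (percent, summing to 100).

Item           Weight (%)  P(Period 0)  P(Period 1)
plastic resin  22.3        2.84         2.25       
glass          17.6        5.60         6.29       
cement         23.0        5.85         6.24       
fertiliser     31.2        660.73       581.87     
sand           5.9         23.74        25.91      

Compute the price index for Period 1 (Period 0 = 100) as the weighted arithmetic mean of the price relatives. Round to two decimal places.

plastic resin: 22.3 × (2.25/2.84) = 22.3 × 0.792254 = 17.6673
glass: 17.6 × (6.29/5.60) = 17.6 × 1.123214 = 19.7686
cement: 23.0 × (6.24/5.85) = 23.0 × 1.066667 = 24.5333
fertiliser: 31.2 × (581.87/660.73) = 31.2 × 0.880647 = 27.4762
sand: 5.9 × (25.91/23.74) = 5.9 × 1.091407 = 6.4393
Index = Σ wᵢ·(p₁ᵢ/p₀ᵢ) = 17.6673 + 19.7686 + 24.5333 + 27.4762 + 6.4393 = 95.8847

95.88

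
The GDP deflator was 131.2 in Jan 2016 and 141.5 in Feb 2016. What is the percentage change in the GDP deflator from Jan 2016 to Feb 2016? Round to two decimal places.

Change = (141.5 − 131.2) / 131.2 × 100
       = 10.3 / 131.2 × 100 = 7.8506%

7.85%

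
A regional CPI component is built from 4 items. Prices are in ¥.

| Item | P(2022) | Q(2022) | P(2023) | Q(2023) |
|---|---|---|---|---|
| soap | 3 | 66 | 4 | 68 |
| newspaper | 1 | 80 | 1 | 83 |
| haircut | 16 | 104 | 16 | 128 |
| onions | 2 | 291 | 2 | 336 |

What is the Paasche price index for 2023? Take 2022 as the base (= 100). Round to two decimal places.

Paasche price index uses current-period quantities as weights.
ΣP(2023)·Q(2023) = 4×68 + 1×83 + 16×128 + 2×336 = 272 + 83 + 2048 + 672 = 3075
ΣP(2022)·Q(2023) = 3×68 + 1×83 + 16×128 + 2×336 = 204 + 83 + 2048 + 672 = 3007
Index = 3075 / 3007 × 100 = 102.2614

102.26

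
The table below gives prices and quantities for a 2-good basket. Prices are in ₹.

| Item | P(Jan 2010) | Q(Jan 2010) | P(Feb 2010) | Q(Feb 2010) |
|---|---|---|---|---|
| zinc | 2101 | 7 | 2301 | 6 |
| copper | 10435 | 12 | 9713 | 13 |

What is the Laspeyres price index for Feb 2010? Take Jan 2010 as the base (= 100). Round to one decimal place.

Laspeyres price index uses base-period quantities as weights.
ΣP(Feb 2010)·Q(Jan 2010) = 2301×7 + 9713×12 = 16107 + 116556 = 132663
ΣP(Jan 2010)·Q(Jan 2010) = 2101×7 + 10435×12 = 14707 + 125220 = 139927
Index = 132663 / 139927 × 100 = 94.8087

94.8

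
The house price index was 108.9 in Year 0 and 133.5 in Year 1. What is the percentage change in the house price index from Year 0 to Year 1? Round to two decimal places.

22.59%

Change = (133.5 − 108.9) / 108.9 × 100
       = 24.6 / 108.9 × 100 = 22.5895%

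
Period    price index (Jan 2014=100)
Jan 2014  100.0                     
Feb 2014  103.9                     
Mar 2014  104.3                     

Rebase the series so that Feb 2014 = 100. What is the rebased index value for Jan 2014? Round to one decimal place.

Rebased(Jan 2014) = 100.0 / 103.9 × 100 = 96.2464

96.2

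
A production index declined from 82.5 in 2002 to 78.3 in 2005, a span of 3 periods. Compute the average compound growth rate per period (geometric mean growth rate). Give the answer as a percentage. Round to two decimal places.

Growth factor = (78.3/82.5)^(1/3) = (0.949091)^(1/3) = 0.982734
Growth rate = 0.982734 − 1 = -0.017266 = -1.7266%

-1.73%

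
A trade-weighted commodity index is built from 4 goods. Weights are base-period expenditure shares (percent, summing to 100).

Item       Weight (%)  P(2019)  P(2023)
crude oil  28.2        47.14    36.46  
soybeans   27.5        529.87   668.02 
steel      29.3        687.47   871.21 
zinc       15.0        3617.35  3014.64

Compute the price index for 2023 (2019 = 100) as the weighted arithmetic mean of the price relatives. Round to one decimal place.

106.1

crude oil: 28.2 × (36.46/47.14) = 28.2 × 0.773441 = 21.8110
soybeans: 27.5 × (668.02/529.87) = 27.5 × 1.260724 = 34.6699
steel: 29.3 × (871.21/687.47) = 29.3 × 1.267270 = 37.1310
zinc: 15.0 × (3014.64/3617.35) = 15.0 × 0.833384 = 12.5008
Index = Σ wᵢ·(p₁ᵢ/p₀ᵢ) = 21.8110 + 34.6699 + 37.1310 + 12.5008 = 106.1127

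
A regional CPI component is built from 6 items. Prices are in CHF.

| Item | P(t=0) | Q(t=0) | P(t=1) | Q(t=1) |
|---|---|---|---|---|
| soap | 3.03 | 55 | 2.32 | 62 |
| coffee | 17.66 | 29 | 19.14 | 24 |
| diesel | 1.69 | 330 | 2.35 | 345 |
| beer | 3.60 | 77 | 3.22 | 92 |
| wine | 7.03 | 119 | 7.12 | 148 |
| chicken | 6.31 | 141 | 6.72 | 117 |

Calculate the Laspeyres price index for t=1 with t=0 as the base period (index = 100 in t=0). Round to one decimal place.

Laspeyres price index uses base-period quantities as weights.
ΣP(t=1)·Q(t=0) = 2.32×55 + 19.14×29 + 2.35×330 + 3.22×77 + 7.12×119 + 6.72×141 = 127.6 + 555.06 + 775.5 + 247.94 + 847.28 + 947.52 = 3500.9
ΣP(t=0)·Q(t=0) = 3.03×55 + 17.66×29 + 1.69×330 + 3.60×77 + 7.03×119 + 6.31×141 = 166.65 + 512.14 + 557.7 + 277.2 + 836.57 + 889.71 = 3239.97
Index = 3500.9 / 3239.97 × 100 = 108.0535

108.1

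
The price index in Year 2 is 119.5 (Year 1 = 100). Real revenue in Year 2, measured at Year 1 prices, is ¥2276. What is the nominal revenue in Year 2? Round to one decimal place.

Nominal = Real × (Index/100) = 2276 × (119.5/100)
        = 2276 × 1.195 = 2719.8200

2719.8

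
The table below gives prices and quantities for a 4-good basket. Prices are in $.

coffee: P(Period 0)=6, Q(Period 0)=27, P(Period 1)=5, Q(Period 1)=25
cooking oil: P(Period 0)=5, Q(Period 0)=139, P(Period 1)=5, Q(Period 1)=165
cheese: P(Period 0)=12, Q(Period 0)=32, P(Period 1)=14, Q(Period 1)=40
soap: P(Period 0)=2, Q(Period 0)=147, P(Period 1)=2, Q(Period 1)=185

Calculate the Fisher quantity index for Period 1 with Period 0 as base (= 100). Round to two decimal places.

Laspeyres component (base-period weights):
ΣP(Period 0)Q(Period 1) = 6×25 + 5×165 + 12×40 + 2×185 = 150 + 825 + 480 + 370 = 1825
ΣP(Period 0)Q(Period 0) = 6×27 + 5×139 + 12×32 + 2×147 = 162 + 695 + 384 + 294 = 1535
L = 1825 / 1535 × 100 = 118.8925
Paasche component (current-period weights):
ΣP(Period 1)Q(Period 1) = 5×25 + 5×165 + 14×40 + 2×185 = 125 + 825 + 560 + 370 = 1880
ΣP(Period 1)Q(Period 0) = 5×27 + 5×139 + 14×32 + 2×147 = 135 + 695 + 448 + 294 = 1572
P = 1880 / 1572 × 100 = 119.5929
Fisher = √(L × P) = √(118.8925 × 119.5929) = 119.2422

119.24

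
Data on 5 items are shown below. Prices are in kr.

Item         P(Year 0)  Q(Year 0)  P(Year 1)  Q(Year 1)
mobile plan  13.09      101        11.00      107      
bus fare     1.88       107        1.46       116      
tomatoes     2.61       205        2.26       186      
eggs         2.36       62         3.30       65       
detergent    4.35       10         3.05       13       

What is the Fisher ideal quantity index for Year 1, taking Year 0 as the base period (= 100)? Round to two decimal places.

102.87

Laspeyres component (base-period weights):
ΣP(Year 0)Q(Year 1) = 13.09×107 + 1.88×116 + 2.61×186 + 2.36×65 + 4.35×13 = 1400.63 + 218.08 + 485.46 + 153.4 + 56.55 = 2314.12
ΣP(Year 0)Q(Year 0) = 13.09×101 + 1.88×107 + 2.61×205 + 2.36×62 + 4.35×10 = 1322.09 + 201.16 + 535.05 + 146.32 + 43.5 = 2248.12
L = 2314.12 / 2248.12 × 100 = 102.9358
Paasche component (current-period weights):
ΣP(Year 1)Q(Year 1) = 11.00×107 + 1.46×116 + 2.26×186 + 3.30×65 + 3.05×13 = 1177 + 169.36 + 420.36 + 214.5 + 39.65 = 2020.87
ΣP(Year 1)Q(Year 0) = 11.00×101 + 1.46×107 + 2.26×205 + 3.30×62 + 3.05×10 = 1111 + 156.22 + 463.3 + 204.6 + 30.5 = 1965.62
P = 2020.87 / 1965.62 × 100 = 102.8108
Fisher = √(L × P) = √(102.9358 × 102.8108) = 102.8733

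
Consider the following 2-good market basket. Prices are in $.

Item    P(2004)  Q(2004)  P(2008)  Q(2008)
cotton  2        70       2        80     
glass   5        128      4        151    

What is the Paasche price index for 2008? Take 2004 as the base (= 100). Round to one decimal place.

83.5

Paasche price index uses current-period quantities as weights.
ΣP(2008)·Q(2008) = 2×80 + 4×151 = 160 + 604 = 764
ΣP(2004)·Q(2008) = 2×80 + 5×151 = 160 + 755 = 915
Index = 764 / 915 × 100 = 83.4973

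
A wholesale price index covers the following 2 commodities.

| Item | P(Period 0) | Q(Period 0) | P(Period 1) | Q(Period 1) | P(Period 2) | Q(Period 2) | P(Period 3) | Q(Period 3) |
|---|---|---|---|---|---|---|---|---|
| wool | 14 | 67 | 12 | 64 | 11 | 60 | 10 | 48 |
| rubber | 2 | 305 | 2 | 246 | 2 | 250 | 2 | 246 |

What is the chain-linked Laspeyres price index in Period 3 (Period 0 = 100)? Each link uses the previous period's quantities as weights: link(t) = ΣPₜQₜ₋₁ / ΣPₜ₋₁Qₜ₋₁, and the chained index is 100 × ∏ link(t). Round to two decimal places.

82.22

Link Period 0→Period 1:
ΣP(Period 1)Q(Period 0) = 12×67 + 2×305 = 804 + 610 = 1414
ΣP(Period 0)Q(Period 0) = 14×67 + 2×305 = 938 + 610 = 1548
link = 1414/1548 = 0.913437
Link Period 1→Period 2:
ΣP(Period 2)Q(Period 1) = 11×64 + 2×246 = 704 + 492 = 1196
ΣP(Period 1)Q(Period 1) = 12×64 + 2×246 = 768 + 492 = 1260
link = 1196/1260 = 0.949206
Link Period 2→Period 3:
ΣP(Period 3)Q(Period 2) = 10×60 + 2×250 = 600 + 500 = 1100
ΣP(Period 2)Q(Period 2) = 11×60 + 2×250 = 660 + 500 = 1160
link = 1100/1160 = 0.948276
Chained index = 100 × 0.913437 × 0.949206 × 0.948276 = 82.2193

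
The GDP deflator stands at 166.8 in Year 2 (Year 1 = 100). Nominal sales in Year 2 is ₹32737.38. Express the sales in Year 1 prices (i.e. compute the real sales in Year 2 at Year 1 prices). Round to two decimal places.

19626.73

Real = Nominal ÷ (Index/100) = 32737.38 ÷ (166.8/100)
     = 32737.38 ÷ 1.668 = 19626.7266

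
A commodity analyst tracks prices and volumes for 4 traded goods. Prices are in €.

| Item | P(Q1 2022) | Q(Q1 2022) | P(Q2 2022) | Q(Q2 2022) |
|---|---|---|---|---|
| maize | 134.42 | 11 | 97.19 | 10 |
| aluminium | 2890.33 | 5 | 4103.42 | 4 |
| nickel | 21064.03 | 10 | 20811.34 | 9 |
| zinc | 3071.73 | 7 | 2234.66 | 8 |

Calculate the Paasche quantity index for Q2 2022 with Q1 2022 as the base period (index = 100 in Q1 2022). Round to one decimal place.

Paasche quantity index uses current-period prices as weights.
ΣP(Q2 2022)·Q(Q2 2022) = 97.19×10 + 4103.42×4 + 20811.34×9 + 2234.66×8 = 971.9 + 16413.68 + 187302.06 + 17877.28 = 222564.92
ΣP(Q2 2022)·Q(Q1 2022) = 97.19×11 + 4103.42×5 + 20811.34×10 + 2234.66×7 = 1069.09 + 20517.1 + 208113.4 + 15642.62 = 245342.21
Index = 222564.92 / 245342.21 × 100 = 90.7161

90.7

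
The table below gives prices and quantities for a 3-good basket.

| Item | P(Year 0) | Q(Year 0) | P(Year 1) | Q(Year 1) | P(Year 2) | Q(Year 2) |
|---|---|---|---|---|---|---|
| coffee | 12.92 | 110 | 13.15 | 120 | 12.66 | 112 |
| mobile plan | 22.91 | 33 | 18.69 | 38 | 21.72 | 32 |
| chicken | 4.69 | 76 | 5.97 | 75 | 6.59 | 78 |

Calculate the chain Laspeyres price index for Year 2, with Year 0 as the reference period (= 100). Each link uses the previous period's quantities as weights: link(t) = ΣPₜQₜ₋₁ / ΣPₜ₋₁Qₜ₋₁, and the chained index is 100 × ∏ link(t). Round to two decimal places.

Link Year 0→Year 1:
ΣP(Year 1)Q(Year 0) = 13.15×110 + 18.69×33 + 5.97×76 = 1446.5 + 616.77 + 453.72 = 2516.99
ΣP(Year 0)Q(Year 0) = 12.92×110 + 22.91×33 + 4.69×76 = 1421.2 + 756.03 + 356.44 = 2533.67
link = 2516.99/2533.67 = 0.993417
Link Year 1→Year 2:
ΣP(Year 2)Q(Year 1) = 12.66×120 + 21.72×38 + 6.59×75 = 1519.2 + 825.36 + 494.25 = 2838.81
ΣP(Year 1)Q(Year 1) = 13.15×120 + 18.69×38 + 5.97×75 = 1578 + 710.22 + 447.75 = 2735.97
link = 2838.81/2735.97 = 1.037588
Chained index = 100 × 0.993417 × 1.037588 = 103.0757

103.08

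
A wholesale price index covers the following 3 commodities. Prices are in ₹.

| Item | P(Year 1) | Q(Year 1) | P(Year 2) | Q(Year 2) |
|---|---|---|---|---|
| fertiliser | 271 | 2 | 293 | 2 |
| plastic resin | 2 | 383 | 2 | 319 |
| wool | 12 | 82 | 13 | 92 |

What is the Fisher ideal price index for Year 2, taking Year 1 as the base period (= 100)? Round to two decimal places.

Laspeyres component (base-period weights):
ΣP(Year 2)Q(Year 1) = 293×2 + 2×383 + 13×82 = 586 + 766 + 1066 = 2418
ΣP(Year 1)Q(Year 1) = 271×2 + 2×383 + 12×82 = 542 + 766 + 984 = 2292
L = 2418 / 2292 × 100 = 105.4974
Paasche component (current-period weights):
ΣP(Year 2)Q(Year 2) = 293×2 + 2×319 + 13×92 = 586 + 638 + 1196 = 2420
ΣP(Year 1)Q(Year 2) = 271×2 + 2×319 + 12×92 = 542 + 638 + 1104 = 2284
P = 2420 / 2284 × 100 = 105.9545
Fisher = √(L × P) = √(105.4974 × 105.9545) = 105.7257

105.73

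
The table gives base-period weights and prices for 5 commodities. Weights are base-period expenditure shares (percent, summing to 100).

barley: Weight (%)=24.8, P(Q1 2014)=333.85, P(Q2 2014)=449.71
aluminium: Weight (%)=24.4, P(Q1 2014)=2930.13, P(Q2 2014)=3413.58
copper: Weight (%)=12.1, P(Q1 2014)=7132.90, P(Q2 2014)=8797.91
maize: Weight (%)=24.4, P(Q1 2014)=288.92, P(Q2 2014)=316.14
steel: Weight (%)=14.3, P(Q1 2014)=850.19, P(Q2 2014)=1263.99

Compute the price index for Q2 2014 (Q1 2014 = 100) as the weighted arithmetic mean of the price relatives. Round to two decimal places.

124.72

barley: 24.8 × (449.71/333.85) = 24.8 × 1.347042 = 33.4066
aluminium: 24.4 × (3413.58/2930.13) = 24.4 × 1.164993 = 28.4258
copper: 12.1 × (8797.91/7132.90) = 12.1 × 1.233427 = 14.9245
maize: 24.4 × (316.14/288.92) = 24.4 × 1.094213 = 26.6988
steel: 14.3 × (1263.99/850.19) = 14.3 × 1.486715 = 21.2600
Index = Σ wᵢ·(p₁ᵢ/p₀ᵢ) = 33.4066 + 28.4258 + 14.9245 + 26.6988 + 21.2600 = 124.7157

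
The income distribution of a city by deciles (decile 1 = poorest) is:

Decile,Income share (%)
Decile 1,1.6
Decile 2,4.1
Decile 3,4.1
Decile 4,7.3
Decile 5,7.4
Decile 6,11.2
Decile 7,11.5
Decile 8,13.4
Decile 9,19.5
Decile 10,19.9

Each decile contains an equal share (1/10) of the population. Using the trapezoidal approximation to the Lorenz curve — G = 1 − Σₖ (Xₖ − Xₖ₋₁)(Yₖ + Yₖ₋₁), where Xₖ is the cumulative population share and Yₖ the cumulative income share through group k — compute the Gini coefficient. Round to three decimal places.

0.335

Cumulative income shares Yₖ: 0.0160, 0.0570, 0.0980, 0.1710, 0.2450, 0.3570, 0.4720, 0.6060, 0.8010, 1.0000
Σ (Xₖ−Xₖ₋₁)(Yₖ+Yₖ₋₁) = (1/10)(0.0160+0.0000) + (1/10)(0.0570+0.0160) + (1/10)(0.0980+0.0570) + (1/10)(0.1710+0.0980) + (1/10)(0.2450+0.1710) + (1/10)(0.3570+0.2450) + (1/10)(0.4720+0.3570) + (1/10)(0.6060+0.4720) + (1/10)(0.8010+0.6060) + (1/10)(1.0000+0.8010)
  = 0.0016 + 0.0073 + 0.0155 + 0.0269 + 0.0416 + 0.0602 + 0.0829 + 0.1078 + 0.1407 + 0.1801 = 0.6646
G = 1 − 0.6646 = 0.3354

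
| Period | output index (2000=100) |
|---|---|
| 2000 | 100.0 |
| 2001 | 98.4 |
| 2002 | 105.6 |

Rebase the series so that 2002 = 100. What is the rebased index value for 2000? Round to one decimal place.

94.7

Rebased(2000) = 100.0 / 105.6 × 100 = 94.6970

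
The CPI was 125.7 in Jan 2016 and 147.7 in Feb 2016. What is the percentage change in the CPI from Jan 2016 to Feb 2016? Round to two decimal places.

Change = (147.7 − 125.7) / 125.7 × 100
       = 22.0 / 125.7 × 100 = 17.5020%

17.50%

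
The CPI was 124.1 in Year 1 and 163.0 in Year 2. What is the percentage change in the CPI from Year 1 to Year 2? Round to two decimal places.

Change = (163.0 − 124.1) / 124.1 × 100
       = 38.9 / 124.1 × 100 = 31.3457%

31.35%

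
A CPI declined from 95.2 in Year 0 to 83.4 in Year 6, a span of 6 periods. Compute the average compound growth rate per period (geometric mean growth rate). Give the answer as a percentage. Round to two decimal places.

Growth factor = (83.4/95.2)^(1/6) = (0.876050)^(1/6) = 0.978186
Growth rate = 0.978186 − 1 = -0.021814 = -2.1814%

-2.18%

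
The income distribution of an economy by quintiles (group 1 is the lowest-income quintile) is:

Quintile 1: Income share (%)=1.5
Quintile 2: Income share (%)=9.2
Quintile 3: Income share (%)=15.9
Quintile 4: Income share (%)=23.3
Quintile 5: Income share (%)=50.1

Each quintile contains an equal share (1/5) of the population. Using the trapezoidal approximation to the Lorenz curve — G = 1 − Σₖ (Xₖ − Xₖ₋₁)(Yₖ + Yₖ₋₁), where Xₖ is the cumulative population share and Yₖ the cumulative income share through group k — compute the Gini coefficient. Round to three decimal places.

Cumulative income shares Yₖ: 0.0150, 0.1070, 0.2660, 0.4990, 1.0000
Σ (Xₖ−Xₖ₋₁)(Yₖ+Yₖ₋₁) = (1/5)(0.0150+0.0000) + (1/5)(0.1070+0.0150) + (1/5)(0.2660+0.1070) + (1/5)(0.4990+0.2660) + (1/5)(1.0000+0.4990)
  = 0.0030 + 0.0244 + 0.0746 + 0.1530 + 0.2998 = 0.5548
G = 1 − 0.5548 = 0.4452

0.445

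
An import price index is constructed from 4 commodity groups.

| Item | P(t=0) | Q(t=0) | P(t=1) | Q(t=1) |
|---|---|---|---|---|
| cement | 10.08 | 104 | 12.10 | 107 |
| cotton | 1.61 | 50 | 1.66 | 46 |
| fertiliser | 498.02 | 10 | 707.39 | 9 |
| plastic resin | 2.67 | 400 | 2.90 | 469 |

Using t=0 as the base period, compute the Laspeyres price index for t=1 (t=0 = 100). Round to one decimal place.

133.4

Laspeyres price index uses base-period quantities as weights.
ΣP(t=1)·Q(t=0) = 12.10×104 + 1.66×50 + 707.39×10 + 2.90×400 = 1258.4 + 83 + 7073.9 + 1160 = 9575.3
ΣP(t=0)·Q(t=0) = 10.08×104 + 1.61×50 + 498.02×10 + 2.67×400 = 1048.32 + 80.5 + 4980.2 + 1068 = 7177.02
Index = 9575.3 / 7177.02 × 100 = 133.4161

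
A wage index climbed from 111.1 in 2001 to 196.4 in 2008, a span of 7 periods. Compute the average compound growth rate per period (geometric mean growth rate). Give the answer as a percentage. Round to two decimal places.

Growth factor = (196.4/111.1)^(1/7) = (1.767777)^(1/7) = 1.084793
Growth rate = 1.084793 − 1 = 0.084793 = 8.4793%

8.48%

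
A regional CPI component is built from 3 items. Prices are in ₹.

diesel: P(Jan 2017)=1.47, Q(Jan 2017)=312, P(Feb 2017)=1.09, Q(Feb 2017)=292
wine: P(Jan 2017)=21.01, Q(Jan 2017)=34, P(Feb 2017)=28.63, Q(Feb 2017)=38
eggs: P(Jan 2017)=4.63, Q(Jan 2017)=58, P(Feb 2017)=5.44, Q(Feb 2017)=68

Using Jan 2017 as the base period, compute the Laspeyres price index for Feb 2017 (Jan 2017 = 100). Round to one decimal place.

Laspeyres price index uses base-period quantities as weights.
ΣP(Feb 2017)·Q(Jan 2017) = 1.09×312 + 28.63×34 + 5.44×58 = 340.08 + 973.42 + 315.52 = 1629.02
ΣP(Jan 2017)·Q(Jan 2017) = 1.47×312 + 21.01×34 + 4.63×58 = 458.64 + 714.34 + 268.54 = 1441.52
Index = 1629.02 / 1441.52 × 100 = 113.0071

113.0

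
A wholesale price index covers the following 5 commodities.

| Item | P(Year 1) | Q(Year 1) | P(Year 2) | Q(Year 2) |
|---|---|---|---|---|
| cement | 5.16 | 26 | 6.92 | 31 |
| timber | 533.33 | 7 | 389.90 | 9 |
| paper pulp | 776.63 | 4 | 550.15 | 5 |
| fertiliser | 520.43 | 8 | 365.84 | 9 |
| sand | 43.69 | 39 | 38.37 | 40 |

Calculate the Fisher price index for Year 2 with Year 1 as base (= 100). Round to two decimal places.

74.11

Laspeyres component (base-period weights):
ΣP(Year 2)Q(Year 1) = 6.92×26 + 389.90×7 + 550.15×4 + 365.84×8 + 38.37×39 = 179.92 + 2729.3 + 2200.6 + 2926.72 + 1496.43 = 9532.97
ΣP(Year 1)Q(Year 1) = 5.16×26 + 533.33×7 + 776.63×4 + 520.43×8 + 43.69×39 = 134.16 + 3733.31 + 3106.52 + 4163.44 + 1703.91 = 12841.34
L = 9532.97 / 12841.34 × 100 = 74.2366
Paasche component (current-period weights):
ΣP(Year 2)Q(Year 2) = 6.92×31 + 389.90×9 + 550.15×5 + 365.84×9 + 38.37×40 = 214.52 + 3509.1 + 2750.75 + 3292.56 + 1534.8 = 11301.73
ΣP(Year 1)Q(Year 2) = 5.16×31 + 533.33×9 + 776.63×5 + 520.43×9 + 43.69×40 = 159.96 + 4799.97 + 3883.15 + 4683.87 + 1747.6 = 15274.55
P = 11301.73 / 15274.55 × 100 = 73.9906
Fisher = √(L × P) = √(74.2366 × 73.9906) = 74.1135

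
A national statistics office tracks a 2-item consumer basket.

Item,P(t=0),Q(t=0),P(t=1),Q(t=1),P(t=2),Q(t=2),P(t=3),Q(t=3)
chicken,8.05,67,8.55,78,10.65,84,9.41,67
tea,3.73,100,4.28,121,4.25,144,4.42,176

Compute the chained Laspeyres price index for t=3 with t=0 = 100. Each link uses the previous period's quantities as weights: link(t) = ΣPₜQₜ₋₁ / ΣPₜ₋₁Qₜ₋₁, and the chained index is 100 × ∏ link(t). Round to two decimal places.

Link t=0→t=1:
ΣP(t=1)Q(t=0) = 8.55×67 + 4.28×100 = 572.85 + 428 = 1000.85
ΣP(t=0)Q(t=0) = 8.05×67 + 3.73×100 = 539.35 + 373 = 912.35
link = 1000.85/912.35 = 1.097002
Link t=1→t=2:
ΣP(t=2)Q(t=1) = 10.65×78 + 4.25×121 = 830.7 + 514.25 = 1344.95
ΣP(t=1)Q(t=1) = 8.55×78 + 4.28×121 = 666.9 + 517.88 = 1184.78
link = 1344.95/1184.78 = 1.135190
Link t=2→t=3:
ΣP(t=3)Q(t=2) = 9.41×84 + 4.42×144 = 790.44 + 636.48 = 1426.92
ΣP(t=2)Q(t=2) = 10.65×84 + 4.25×144 = 894.6 + 612 = 1506.6
link = 1426.92/1506.6 = 0.947113
Chained index = 100 × 1.097002 × 1.135190 × 0.947113 = 117.9445

117.94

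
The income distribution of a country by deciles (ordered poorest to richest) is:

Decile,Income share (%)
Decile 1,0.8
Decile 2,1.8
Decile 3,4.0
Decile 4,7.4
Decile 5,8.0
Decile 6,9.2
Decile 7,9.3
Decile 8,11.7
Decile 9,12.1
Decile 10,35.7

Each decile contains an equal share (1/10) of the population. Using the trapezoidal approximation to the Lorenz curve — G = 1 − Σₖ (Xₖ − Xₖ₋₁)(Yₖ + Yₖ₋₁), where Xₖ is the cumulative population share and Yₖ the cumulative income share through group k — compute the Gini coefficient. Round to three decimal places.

Cumulative income shares Yₖ: 0.0080, 0.0260, 0.0660, 0.1400, 0.2200, 0.3120, 0.4050, 0.5220, 0.6430, 1.0000
Σ (Xₖ−Xₖ₋₁)(Yₖ+Yₖ₋₁) = (1/10)(0.0080+0.0000) + (1/10)(0.0260+0.0080) + (1/10)(0.0660+0.0260) + (1/10)(0.1400+0.0660) + (1/10)(0.2200+0.1400) + (1/10)(0.3120+0.2200) + (1/10)(0.4050+0.3120) + (1/10)(0.5220+0.4050) + (1/10)(0.6430+0.5220) + (1/10)(1.0000+0.6430)
  = 0.0008 + 0.0034 + 0.0092 + 0.0206 + 0.0360 + 0.0532 + 0.0717 + 0.0927 + 0.1165 + 0.1643 = 0.5684
G = 1 − 0.5684 = 0.4316

0.432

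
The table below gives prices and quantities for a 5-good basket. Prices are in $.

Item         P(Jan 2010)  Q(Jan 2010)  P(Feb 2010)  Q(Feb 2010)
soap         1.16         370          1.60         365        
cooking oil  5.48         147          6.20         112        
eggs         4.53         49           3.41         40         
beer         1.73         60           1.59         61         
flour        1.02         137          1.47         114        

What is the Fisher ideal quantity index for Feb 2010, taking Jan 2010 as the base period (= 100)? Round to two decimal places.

Laspeyres component (base-period weights):
ΣP(Jan 2010)Q(Feb 2010) = 1.16×365 + 5.48×112 + 4.53×40 + 1.73×61 + 1.02×114 = 423.4 + 613.76 + 181.2 + 105.53 + 116.28 = 1440.17
ΣP(Jan 2010)Q(Jan 2010) = 1.16×370 + 5.48×147 + 4.53×49 + 1.73×60 + 1.02×137 = 429.2 + 805.56 + 221.97 + 103.8 + 139.74 = 1700.27
L = 1440.17 / 1700.27 × 100 = 84.7024
Paasche component (current-period weights):
ΣP(Feb 2010)Q(Feb 2010) = 1.60×365 + 6.20×112 + 3.41×40 + 1.59×61 + 1.47×114 = 584 + 694.4 + 136.4 + 96.99 + 167.58 = 1679.37
ΣP(Feb 2010)Q(Jan 2010) = 1.60×370 + 6.20×147 + 3.41×49 + 1.59×60 + 1.47×137 = 592 + 911.4 + 167.09 + 95.4 + 201.39 = 1967.28
P = 1679.37 / 1967.28 × 100 = 85.3651
Fisher = √(L × P) = √(84.7024 × 85.3651) = 85.0331

85.03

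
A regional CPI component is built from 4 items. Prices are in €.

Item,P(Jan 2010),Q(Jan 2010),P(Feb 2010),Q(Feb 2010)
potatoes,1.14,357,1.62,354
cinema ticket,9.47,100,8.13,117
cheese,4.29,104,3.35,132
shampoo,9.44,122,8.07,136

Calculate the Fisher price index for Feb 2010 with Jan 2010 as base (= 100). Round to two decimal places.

Laspeyres component (base-period weights):
ΣP(Feb 2010)Q(Jan 2010) = 1.62×357 + 8.13×100 + 3.35×104 + 8.07×122 = 578.34 + 813 + 348.4 + 984.54 = 2724.28
ΣP(Jan 2010)Q(Jan 2010) = 1.14×357 + 9.47×100 + 4.29×104 + 9.44×122 = 406.98 + 947 + 446.16 + 1151.68 = 2951.82
L = 2724.28 / 2951.82 × 100 = 92.2915
Paasche component (current-period weights):
ΣP(Feb 2010)Q(Feb 2010) = 1.62×354 + 8.13×117 + 3.35×132 + 8.07×136 = 573.48 + 951.21 + 442.2 + 1097.52 = 3064.41
ΣP(Jan 2010)Q(Feb 2010) = 1.14×354 + 9.47×117 + 4.29×132 + 9.44×136 = 403.56 + 1107.99 + 566.28 + 1283.84 = 3361.67
P = 3064.41 / 3361.67 × 100 = 91.1574
Fisher = √(L × P) = √(92.2915 × 91.1574) = 91.7227

91.72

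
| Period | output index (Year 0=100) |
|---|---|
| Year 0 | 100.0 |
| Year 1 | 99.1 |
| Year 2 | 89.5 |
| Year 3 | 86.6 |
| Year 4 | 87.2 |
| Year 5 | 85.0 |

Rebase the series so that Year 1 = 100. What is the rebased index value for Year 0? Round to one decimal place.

100.9

Rebased(Year 0) = 100.0 / 99.1 × 100 = 100.9082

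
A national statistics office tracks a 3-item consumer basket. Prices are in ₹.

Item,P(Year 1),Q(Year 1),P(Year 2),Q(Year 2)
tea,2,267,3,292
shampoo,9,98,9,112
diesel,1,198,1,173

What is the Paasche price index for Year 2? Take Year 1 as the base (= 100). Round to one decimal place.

Paasche price index uses current-period quantities as weights.
ΣP(Year 2)·Q(Year 2) = 3×292 + 9×112 + 1×173 = 876 + 1008 + 173 = 2057
ΣP(Year 1)·Q(Year 2) = 2×292 + 9×112 + 1×173 = 584 + 1008 + 173 = 1765
Index = 2057 / 1765 × 100 = 116.5439

116.5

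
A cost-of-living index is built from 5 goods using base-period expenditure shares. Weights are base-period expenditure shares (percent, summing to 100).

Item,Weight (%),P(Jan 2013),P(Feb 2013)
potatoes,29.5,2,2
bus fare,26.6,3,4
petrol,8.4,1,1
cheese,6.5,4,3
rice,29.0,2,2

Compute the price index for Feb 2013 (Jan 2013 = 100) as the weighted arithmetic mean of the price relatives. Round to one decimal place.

potatoes: 29.5 × (2/2) = 29.5 × 1.000000 = 29.5000
bus fare: 26.6 × (4/3) = 26.6 × 1.333333 = 35.4667
petrol: 8.4 × (1/1) = 8.4 × 1.000000 = 8.4000
cheese: 6.5 × (3/4) = 6.5 × 0.750000 = 4.8750
rice: 29.0 × (2/2) = 29.0 × 1.000000 = 29.0000
Index = Σ wᵢ·(p₁ᵢ/p₀ᵢ) = 29.5000 + 35.4667 + 8.4000 + 4.8750 + 29.0000 = 107.2417

107.2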